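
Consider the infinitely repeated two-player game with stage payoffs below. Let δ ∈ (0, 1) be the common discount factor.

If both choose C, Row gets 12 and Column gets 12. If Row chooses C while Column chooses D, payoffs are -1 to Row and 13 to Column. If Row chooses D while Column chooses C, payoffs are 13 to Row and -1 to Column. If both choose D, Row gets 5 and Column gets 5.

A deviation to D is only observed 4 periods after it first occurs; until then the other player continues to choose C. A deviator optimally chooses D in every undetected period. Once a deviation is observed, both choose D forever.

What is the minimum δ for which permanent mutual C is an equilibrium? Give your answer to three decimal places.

Deviating for the 4 undetected periods gains 13−12 = 1 per period over cooperation, then loses 12−5 = 7 per period forever once punishment starts.
Gain: 1(1 + δ + … + δ^3); loss: 7·δ^4/(1−δ).
No profitable deviation ⇔ 1(1−δ^4) ≤ 7·δ^4, i.e. δ^4 ≥ 1/(1+7) = 1/8.
Hence δ ≥ (1/8)^(1/4) ≈ 0.595.

0.595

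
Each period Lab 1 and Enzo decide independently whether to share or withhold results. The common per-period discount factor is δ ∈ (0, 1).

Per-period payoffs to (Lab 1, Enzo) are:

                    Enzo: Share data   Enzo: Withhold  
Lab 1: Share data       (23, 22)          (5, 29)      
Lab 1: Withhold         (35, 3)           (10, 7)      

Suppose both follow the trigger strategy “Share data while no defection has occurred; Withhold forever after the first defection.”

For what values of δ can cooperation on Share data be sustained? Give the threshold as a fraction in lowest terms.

12/25

Lab 1: cooperation gives 23 each period; deviation gives 35 once then 10 forever.
  23/(1−δ) ≥ 35 + 10δ/(1−δ) ⇒ δ ≥ 12/25.
Enzo: cooperation gives 22 each period; deviation gives 29 once then 7 forever.
  δ ≥ 7/22.
Both must hold, so the binding constraint is Lab 1's: δ ≥ 12/25.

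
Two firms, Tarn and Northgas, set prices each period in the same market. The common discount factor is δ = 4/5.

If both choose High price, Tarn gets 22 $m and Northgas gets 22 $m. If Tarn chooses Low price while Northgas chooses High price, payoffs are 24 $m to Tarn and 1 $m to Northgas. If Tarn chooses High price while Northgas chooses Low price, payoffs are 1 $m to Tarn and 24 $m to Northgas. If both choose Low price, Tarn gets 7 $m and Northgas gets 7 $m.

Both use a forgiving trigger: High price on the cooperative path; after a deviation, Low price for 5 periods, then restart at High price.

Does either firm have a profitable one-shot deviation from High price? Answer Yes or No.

No

Comparing payoff streams over the 6 periods until play realigns: cooperate → 22(1+δ+…+δ^5); deviate → 24 + 7(δ+…+δ^5).
Cooperation is sustained iff (22−7)(δ+…+δ^5) ≥ 24−22.
δ+…+δ^5 = 4/5·(1−(4/5)^5)/(1−4/5) = 2.6893, and (24−22)/(22−7) = 0.1333.
2.6893 ≥ 0.1333, so cooperation is sustainable.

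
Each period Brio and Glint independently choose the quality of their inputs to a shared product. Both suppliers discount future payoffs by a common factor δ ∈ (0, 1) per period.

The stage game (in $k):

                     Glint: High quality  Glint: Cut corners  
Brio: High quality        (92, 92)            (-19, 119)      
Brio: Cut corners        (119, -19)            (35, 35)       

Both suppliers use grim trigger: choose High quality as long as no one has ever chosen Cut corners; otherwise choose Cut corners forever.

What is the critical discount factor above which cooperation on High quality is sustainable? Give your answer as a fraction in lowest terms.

9/28

Under grim trigger the critical discount factor is (T−C)/(T−P) with T = 119, C = 92, P = 35.
δ* = (119−92)/(119−35) = 27/84 = 9/28.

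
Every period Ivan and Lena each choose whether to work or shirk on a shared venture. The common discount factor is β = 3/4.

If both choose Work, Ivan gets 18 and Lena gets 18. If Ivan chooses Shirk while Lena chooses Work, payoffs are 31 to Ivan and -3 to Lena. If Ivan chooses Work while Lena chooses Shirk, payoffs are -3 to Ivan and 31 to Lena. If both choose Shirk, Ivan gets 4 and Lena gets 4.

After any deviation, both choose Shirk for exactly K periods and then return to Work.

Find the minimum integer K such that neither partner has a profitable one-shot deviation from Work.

No profitable deviation requires (18−4)(β+…+β^K) ≥ 31−18, i.e. β+…+β^K ≥ 13/14 ≈ 0.9286.
With β = 3/4, the partial sums are K=1: 0.7500, K=2: 1.3125.
K = 2 is the first length at which the sum reaches 0.9286.

2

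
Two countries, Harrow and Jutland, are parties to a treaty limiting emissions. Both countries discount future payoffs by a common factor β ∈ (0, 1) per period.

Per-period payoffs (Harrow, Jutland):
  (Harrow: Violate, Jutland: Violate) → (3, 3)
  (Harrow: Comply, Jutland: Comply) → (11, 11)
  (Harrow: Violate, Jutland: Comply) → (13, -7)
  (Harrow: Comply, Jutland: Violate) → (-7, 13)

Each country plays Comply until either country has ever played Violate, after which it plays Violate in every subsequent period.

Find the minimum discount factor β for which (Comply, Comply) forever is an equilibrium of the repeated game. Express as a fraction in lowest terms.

Under grim trigger the critical discount factor is (T−C)/(T−P) with T = 13, C = 11, P = 3.
β* = (13−11)/(13−3) = 2/10 = 1/5.

1/5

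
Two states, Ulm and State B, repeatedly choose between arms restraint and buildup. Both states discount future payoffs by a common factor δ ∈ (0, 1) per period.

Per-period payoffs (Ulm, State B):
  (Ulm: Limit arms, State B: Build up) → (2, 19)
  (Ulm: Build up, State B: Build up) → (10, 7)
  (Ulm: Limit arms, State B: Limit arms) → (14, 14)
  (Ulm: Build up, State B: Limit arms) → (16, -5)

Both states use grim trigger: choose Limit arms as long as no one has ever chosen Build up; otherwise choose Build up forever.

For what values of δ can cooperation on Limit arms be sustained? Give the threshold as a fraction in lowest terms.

5/12

Ulm: cooperation gives 14 each period; deviation gives 16 once then 10 forever.
  14/(1−δ) ≥ 16 + 10δ/(1−δ) ⇒ δ ≥ 2/6 = 1/3.
State B: cooperation gives 14 each period; deviation gives 19 once then 7 forever.
  δ ≥ 5/12.
Both must hold, so the binding constraint is State B's: δ ≥ 5/12.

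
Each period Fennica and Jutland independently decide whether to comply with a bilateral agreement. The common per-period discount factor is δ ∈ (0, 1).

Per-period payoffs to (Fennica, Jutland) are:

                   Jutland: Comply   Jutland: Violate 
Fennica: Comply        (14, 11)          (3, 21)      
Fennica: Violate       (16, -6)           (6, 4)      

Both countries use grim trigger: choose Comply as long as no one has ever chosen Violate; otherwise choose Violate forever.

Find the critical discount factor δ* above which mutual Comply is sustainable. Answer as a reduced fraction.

10/17

Fennica's threshold: (16−14)/(16−6) = 1/5.
Jutland's threshold: (21−11)/(21−4) = 10/17.
1/5 < 10/17, so Jutland binds and δ* = 10/17.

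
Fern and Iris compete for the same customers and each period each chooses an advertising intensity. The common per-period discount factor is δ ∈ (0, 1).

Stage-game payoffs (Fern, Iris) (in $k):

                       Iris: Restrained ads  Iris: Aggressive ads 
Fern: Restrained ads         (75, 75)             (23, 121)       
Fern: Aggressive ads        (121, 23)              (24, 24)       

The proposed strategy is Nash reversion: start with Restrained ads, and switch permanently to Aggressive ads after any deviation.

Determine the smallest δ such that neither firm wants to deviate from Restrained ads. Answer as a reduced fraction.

One-period gain from deviating is 121 − 75 = 46. The loss is 75 − 24 = 51 in every subsequent period, with present value 51·δ/(1−δ).
Deviation is unprofitable when 51·δ/(1−δ) ≥ 46, i.e. δ/(1−δ) ≥ 46/51.
Equivalently δ ≥ 46/(46+51) = 46/97.

46/97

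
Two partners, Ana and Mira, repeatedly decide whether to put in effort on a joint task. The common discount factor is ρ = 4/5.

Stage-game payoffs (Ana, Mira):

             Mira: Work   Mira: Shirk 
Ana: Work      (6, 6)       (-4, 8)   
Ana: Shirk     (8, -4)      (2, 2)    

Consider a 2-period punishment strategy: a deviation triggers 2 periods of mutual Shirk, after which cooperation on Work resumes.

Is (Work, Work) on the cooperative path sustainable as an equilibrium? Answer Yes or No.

Yes

A one-shot deviation gives 8 now, then 2 for 2 periods, then back to 6.
Gain from deviating: (8−6) today; loss: (6−2) in each of the next 2 periods.
No-deviation condition: (6−2)(ρ+…+ρ^2) ≥ 8−6, i.e. ρ+…+ρ^2 ≥ 1/2.
At ρ = 4/5: ρ+…+ρ^2 = 1.4400 ≥ 0.5000.
So cooperation is sustainable.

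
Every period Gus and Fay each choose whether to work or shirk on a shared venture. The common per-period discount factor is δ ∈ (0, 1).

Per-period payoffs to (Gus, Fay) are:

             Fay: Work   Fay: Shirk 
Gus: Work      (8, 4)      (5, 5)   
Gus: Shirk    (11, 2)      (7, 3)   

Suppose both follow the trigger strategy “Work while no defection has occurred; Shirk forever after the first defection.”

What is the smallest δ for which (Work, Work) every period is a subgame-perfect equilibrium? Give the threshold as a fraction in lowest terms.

3/4

Gus: cooperation gives 8 each period; deviation gives 11 once then 7 forever.
  8/(1−δ) ≥ 11 + 7δ/(1−δ) ⇒ δ ≥ 3/4.
Fay: cooperation gives 4 each period; deviation gives 5 once then 3 forever.
  δ ≥ 1/2.
Both must hold, so the binding constraint is Gus's: δ ≥ 3/4.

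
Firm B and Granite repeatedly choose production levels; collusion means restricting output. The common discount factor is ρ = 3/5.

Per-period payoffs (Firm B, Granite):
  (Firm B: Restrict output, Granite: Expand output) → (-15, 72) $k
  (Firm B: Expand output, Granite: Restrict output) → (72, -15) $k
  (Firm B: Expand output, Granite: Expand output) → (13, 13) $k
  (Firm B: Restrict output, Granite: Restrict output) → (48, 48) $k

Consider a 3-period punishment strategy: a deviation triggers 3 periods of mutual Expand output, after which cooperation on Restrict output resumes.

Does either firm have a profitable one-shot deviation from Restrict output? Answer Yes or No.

A one-shot deviation gives 72 now, then 13 for 3 periods, then back to 48.
Gain from deviating: (72−48) today; loss: (48−13) in each of the next 3 periods.
No-deviation condition: (48−13)(ρ+…+ρ^3) ≥ 72−48, i.e. ρ+…+ρ^3 ≥ 24/35.
At ρ = 3/5: ρ+…+ρ^3 = 1.1760 ≥ 0.6857.
So cooperation is sustainable.

No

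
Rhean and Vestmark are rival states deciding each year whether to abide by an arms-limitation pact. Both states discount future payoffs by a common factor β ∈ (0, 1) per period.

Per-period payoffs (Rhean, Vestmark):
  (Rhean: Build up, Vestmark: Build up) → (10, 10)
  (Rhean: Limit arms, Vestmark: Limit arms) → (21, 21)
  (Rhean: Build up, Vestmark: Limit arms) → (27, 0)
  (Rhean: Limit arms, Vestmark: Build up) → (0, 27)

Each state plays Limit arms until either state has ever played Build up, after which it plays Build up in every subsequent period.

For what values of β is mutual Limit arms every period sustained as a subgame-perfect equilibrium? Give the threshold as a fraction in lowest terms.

6/17

Cooperation forever yields 21 each period: 21/(1−β).
Deviating yields 27 once, then 10 forever: 27 + 10β/(1−β).
No profitable deviation requires 21/(1−β) ≥ 27 + 10β/(1−β).
Multiplying by (1−β): 21 ≥ 27(1−β) + 10β = 27 − 17β.
So 17β ≥ 6, i.e. β ≥ 6/17.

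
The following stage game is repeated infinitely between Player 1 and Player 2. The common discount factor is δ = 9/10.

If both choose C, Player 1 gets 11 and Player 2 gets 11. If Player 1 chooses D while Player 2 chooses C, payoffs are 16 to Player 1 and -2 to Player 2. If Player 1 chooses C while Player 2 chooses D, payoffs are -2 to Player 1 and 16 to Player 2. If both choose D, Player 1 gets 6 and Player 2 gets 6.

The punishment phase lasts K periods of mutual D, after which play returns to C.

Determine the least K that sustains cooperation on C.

2

Need Σ_{k=1}^{K} δ^k ≥ (16−11)/(11−6) = 1.0000 at δ = 9/10.
At K = 1 the sum is 0.9000 < 1.0000; at K = 2 it is 1.7100 ≥ 1.0000.
So the minimum punishment length is K = 2.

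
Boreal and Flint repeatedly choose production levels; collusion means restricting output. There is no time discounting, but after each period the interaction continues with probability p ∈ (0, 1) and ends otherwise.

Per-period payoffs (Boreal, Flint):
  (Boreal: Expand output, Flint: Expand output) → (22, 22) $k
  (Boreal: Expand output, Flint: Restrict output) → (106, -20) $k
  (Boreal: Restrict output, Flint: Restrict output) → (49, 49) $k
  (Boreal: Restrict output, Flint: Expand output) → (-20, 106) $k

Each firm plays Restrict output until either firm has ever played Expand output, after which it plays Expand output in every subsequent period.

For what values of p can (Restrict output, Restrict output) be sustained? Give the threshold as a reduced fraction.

With no time discounting, the continuation probability p plays the role of the discount factor.
Grim-trigger IC: 49/(1−p) ≥ 106 + 22p/(1−p) ⇒ p ≥ (106−49)/(106−22) = 19/28.

19/28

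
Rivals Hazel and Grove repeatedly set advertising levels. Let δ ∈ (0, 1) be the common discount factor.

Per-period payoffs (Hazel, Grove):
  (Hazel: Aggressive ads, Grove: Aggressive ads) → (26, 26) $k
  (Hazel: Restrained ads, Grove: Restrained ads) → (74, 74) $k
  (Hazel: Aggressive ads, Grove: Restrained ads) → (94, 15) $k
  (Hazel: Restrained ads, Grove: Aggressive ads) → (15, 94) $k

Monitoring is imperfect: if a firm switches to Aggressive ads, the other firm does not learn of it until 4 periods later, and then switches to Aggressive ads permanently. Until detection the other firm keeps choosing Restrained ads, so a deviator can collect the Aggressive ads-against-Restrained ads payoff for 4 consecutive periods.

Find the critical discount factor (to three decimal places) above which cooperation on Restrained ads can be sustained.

0.736

Deviating for the 4 undetected periods gains 94−74 = 20 per period over cooperation, then loses 74−26 = 48 per period forever once punishment starts.
Gain: 20(1 + δ + … + δ^3); loss: 48·δ^4/(1−δ).
No profitable deviation ⇔ 20(1−δ^4) ≤ 48·δ^4, i.e. δ^4 ≥ 20/(20+48) = 5/17.
Hence δ ≥ (5/17)^(1/4) ≈ 0.736.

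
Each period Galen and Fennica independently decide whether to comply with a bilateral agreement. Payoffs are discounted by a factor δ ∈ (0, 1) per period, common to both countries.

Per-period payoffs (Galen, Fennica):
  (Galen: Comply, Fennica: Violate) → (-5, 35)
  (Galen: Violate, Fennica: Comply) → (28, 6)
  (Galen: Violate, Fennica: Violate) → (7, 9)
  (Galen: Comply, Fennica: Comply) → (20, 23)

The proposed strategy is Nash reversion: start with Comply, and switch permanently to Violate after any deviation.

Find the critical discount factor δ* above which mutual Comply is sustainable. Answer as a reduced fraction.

Galen's threshold: (28−20)/(28−7) = 8/21.
Fennica's threshold: (35−23)/(35−9) = 6/13.
8/21 < 6/13, so Fennica binds and δ* = 6/13.

6/13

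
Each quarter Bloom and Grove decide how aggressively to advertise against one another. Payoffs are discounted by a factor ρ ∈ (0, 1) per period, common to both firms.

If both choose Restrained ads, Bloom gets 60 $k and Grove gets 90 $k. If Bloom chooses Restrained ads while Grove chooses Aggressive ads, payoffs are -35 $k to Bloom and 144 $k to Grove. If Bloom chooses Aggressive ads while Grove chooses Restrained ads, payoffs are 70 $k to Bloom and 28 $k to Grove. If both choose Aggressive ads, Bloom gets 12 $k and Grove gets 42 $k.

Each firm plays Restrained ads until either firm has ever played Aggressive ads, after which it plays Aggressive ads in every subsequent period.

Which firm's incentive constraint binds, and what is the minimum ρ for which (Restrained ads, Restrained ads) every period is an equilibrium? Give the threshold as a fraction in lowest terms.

Grove; ρ ≥ 9/17

For Bloom: deviation gain 70−60 = 10, per-period punishment loss 60−12 = 48. IC gives ρ ≥ 10/58 = 5/29.
For Grove: gain 54, loss 48 per period, so ρ ≥ 54/102 = 9/17.
The tighter constraint is Grove's, so cooperation needs ρ ≥ 9/17.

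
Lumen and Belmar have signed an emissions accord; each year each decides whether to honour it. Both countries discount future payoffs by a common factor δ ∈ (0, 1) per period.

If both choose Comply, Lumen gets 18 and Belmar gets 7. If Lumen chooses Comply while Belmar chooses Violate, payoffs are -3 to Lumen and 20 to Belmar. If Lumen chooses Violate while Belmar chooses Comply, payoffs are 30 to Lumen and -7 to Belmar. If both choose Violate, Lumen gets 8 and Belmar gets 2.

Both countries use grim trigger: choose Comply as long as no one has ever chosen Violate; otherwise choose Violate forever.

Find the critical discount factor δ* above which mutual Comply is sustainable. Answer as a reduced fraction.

13/18

Lumen's threshold: (30−18)/(30−8) = 6/11.
Belmar's threshold: (20−7)/(20−2) = 13/18.
6/11 < 13/18, so Belmar binds and δ* = 13/18.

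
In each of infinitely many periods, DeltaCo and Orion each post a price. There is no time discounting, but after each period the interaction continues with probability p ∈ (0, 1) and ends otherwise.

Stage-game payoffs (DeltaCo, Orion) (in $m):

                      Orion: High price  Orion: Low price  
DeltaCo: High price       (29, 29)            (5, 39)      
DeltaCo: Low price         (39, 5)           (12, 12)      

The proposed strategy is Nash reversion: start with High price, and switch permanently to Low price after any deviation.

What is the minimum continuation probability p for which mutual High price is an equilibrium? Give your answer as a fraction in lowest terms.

10/27

With no time discounting, the continuation probability p plays the role of the discount factor.
Grim-trigger IC: 29/(1−p) ≥ 39 + 12p/(1−p) ⇒ p ≥ (39−29)/(39−12) = 10/27.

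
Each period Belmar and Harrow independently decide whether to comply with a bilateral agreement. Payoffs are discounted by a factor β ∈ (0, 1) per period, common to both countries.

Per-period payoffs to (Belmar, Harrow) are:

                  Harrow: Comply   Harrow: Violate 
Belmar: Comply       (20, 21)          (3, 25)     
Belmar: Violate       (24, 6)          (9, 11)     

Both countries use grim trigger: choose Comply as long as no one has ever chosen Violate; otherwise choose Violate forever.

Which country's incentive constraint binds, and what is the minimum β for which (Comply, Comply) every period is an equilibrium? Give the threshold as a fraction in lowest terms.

For Belmar: deviation gain 24−20 = 4, per-period punishment loss 20−9 = 11. IC gives β ≥ 4/15.
For Harrow: gain 4, loss 10 per period, so β ≥ 4/14 = 2/7.
The tighter constraint is Harrow's, so cooperation needs β ≥ 2/7.

Harrow; β ≥ 2/7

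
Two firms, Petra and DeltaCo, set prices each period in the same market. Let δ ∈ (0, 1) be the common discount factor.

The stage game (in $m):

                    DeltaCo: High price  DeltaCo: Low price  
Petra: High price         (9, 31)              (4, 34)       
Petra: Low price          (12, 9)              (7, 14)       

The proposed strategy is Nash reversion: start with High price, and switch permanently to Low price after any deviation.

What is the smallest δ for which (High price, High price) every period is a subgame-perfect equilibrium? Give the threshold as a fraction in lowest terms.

Petra: cooperation gives 9 each period; deviation gives 12 once then 7 forever.
  9/(1−δ) ≥ 12 + 7δ/(1−δ) ⇒ δ ≥ 3/5.
DeltaCo: cooperation gives 31 each period; deviation gives 34 once then 14 forever.
  δ ≥ 3/20.
Both must hold, so the binding constraint is Petra's: δ ≥ 3/5.

3/5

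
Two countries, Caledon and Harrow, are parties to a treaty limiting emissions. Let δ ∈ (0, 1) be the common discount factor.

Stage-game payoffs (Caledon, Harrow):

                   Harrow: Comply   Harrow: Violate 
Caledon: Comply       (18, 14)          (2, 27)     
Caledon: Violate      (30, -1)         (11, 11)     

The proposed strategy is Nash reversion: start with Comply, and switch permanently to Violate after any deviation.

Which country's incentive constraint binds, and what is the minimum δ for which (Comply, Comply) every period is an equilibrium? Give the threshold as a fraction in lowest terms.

For Caledon: deviation gain 30−18 = 12, per-period punishment loss 18−11 = 7. IC gives δ ≥ 12/19.
For Harrow: gain 13, loss 3 per period, so δ ≥ 13/16.
The tighter constraint is Harrow's, so cooperation needs δ ≥ 13/16.

Harrow; δ ≥ 13/16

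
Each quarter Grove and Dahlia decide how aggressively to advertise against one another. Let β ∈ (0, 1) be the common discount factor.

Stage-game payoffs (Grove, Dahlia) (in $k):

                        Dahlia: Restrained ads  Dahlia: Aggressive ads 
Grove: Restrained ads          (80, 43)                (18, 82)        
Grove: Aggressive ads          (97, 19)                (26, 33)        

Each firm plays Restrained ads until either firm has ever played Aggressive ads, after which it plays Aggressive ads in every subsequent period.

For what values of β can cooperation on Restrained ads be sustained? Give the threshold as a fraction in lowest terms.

39/49

Grove: cooperation gives 80 each period; deviation gives 97 once then 26 forever.
  80/(1−β) ≥ 97 + 26β/(1−β) ⇒ β ≥ 17/71.
Dahlia: cooperation gives 43 each period; deviation gives 82 once then 33 forever.
  β ≥ 39/49.
Both must hold, so the binding constraint is Dahlia's: β ≥ 39/49.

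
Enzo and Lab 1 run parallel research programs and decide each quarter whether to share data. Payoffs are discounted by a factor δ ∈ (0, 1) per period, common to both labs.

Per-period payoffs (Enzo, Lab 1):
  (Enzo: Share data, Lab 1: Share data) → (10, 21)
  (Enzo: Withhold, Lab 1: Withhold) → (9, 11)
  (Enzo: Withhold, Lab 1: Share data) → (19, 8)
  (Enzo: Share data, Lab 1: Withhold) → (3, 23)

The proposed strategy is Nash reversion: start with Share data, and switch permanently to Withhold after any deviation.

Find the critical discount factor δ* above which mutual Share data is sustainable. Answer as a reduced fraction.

Enzo's threshold: (19−10)/(19−9) = 9/10.
Lab 1's threshold: (23−21)/(23−11) = 1/6.
9/10 > 1/6, so Enzo binds and δ* = 9/10.

9/10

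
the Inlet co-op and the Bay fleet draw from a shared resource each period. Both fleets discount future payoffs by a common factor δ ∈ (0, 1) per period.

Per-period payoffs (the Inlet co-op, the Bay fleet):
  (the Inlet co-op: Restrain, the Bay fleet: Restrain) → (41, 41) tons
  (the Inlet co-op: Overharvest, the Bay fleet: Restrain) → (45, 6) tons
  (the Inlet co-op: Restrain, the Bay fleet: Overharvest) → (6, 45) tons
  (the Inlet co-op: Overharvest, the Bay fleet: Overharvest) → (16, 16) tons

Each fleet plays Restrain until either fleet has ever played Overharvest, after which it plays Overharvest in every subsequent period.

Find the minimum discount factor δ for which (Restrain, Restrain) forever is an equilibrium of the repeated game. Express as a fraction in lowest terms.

4/29

One-period gain from deviating is 45 − 41 = 4. The loss is 41 − 16 = 25 in every subsequent period, with present value 25·δ/(1−δ).
Deviation is unprofitable when 25·δ/(1−δ) ≥ 4, i.e. δ/(1−δ) ≥ 4/25.
Equivalently δ ≥ 4/(4+25) = 4/29.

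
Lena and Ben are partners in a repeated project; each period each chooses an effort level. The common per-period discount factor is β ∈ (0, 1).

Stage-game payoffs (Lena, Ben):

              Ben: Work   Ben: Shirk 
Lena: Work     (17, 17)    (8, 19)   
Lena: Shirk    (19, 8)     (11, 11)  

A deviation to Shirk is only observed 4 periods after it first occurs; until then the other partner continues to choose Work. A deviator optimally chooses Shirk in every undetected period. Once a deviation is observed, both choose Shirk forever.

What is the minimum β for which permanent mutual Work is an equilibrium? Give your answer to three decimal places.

The best deviation is to choose Shirk for all 4 undetected periods, earning 19 each, then 11 forever once detected.
Deviation value: 19(1−β^4)/(1−β) + 11β^4/(1−β); cooperation value: 17/(1−β).
IC: 17 ≥ 19(1−β^4) + 11β^4 = 19 − 8β^4.
So β^4 ≥ 2/8 = 1/4, giving β ≥ (1/4)^(1/4) ≈ 0.707.

0.707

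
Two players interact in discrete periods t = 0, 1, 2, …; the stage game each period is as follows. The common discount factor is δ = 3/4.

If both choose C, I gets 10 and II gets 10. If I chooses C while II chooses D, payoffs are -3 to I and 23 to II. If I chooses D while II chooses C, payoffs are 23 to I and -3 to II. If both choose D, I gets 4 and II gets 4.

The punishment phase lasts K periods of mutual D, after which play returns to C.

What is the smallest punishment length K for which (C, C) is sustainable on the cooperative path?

Need Σ_{k=1}^{K} δ^k ≥ (23−10)/(10−4) = 2.1667 at δ = 3/4.
At K = 4 the sum is 2.0508 < 2.1667; at K = 5 it is 2.2881 ≥ 2.1667.
So the minimum punishment length is K = 5.

5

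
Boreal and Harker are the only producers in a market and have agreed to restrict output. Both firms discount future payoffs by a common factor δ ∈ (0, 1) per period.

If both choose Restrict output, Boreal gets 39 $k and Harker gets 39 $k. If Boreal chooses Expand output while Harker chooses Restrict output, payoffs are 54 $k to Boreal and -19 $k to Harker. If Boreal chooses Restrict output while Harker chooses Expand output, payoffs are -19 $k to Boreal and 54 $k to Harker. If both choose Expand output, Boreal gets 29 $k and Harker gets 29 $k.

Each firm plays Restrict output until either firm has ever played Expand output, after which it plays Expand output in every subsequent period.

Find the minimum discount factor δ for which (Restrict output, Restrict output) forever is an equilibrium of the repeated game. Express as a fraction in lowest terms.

3/5

Cooperation forever yields 39 each period: 39/(1−δ).
Deviating yields 54 once, then 29 forever: 54 + 29δ/(1−δ).
No profitable deviation requires 39/(1−δ) ≥ 54 + 29δ/(1−δ).
Multiplying by (1−δ): 39 ≥ 54(1−δ) + 29δ = 54 − 25δ.
So 25δ ≥ 15, i.e. δ ≥ 15/25 = 3/5.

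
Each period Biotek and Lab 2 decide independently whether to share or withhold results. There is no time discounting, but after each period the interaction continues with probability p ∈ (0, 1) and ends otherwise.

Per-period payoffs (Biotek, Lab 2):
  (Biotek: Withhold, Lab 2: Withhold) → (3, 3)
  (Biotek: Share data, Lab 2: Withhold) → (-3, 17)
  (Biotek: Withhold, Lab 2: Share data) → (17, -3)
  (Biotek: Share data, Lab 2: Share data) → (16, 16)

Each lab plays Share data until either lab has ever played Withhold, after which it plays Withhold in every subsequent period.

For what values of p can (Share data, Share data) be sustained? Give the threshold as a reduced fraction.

1/14

Expected cooperation value is 16 + p·16 + p²·16 + … = 16/(1−p); deviation gives 17 + p·3/(1−p).
16 ≥ 17(1−p) + 3p ⇒ 14p ≥ 1 ⇒ p ≥ 1/14.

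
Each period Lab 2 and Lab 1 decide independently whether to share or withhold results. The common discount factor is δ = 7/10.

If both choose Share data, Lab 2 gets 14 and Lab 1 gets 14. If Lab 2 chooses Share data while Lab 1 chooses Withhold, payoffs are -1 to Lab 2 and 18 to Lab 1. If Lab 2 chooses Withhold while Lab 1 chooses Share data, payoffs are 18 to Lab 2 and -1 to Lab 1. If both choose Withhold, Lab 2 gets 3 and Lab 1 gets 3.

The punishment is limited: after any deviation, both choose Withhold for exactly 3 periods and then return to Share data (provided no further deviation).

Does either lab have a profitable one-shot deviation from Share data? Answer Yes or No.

No

Comparing payoff streams over the 4 periods until play realigns: cooperate → 14(1+δ+…+δ^3); deviate → 18 + 3(δ+…+δ^3).
Cooperation is sustained iff (14−3)(δ+…+δ^3) ≥ 18−14.
δ+…+δ^3 = 7/10·(1−(7/10)^3)/(1−7/10) = 1.5330, and (18−14)/(14−3) = 0.3636.
1.5330 ≥ 0.3636, so cooperation is sustainable.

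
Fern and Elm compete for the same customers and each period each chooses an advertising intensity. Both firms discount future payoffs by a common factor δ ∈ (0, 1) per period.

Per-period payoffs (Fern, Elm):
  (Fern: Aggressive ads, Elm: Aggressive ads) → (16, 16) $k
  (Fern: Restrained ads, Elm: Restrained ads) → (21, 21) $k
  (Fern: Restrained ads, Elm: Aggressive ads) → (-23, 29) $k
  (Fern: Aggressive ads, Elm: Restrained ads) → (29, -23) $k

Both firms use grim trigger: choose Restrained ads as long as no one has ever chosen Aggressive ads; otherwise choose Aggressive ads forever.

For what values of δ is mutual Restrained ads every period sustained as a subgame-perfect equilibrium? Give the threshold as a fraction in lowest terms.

8/13

21/(1−δ) ≥ 29 + 16δ/(1−δ)
21 ≥ 29 − 13δ
δ ≥ 8/13.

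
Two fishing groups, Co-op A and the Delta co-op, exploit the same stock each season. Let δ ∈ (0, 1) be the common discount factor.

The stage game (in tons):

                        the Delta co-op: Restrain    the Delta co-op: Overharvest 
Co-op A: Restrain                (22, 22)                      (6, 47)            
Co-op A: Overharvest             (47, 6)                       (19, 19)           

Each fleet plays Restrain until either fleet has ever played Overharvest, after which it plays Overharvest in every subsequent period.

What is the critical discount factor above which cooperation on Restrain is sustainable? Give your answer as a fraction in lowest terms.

22/(1−δ) ≥ 47 + 19δ/(1−δ)
22 ≥ 47 − 28δ
δ ≥ 25/28.

25/28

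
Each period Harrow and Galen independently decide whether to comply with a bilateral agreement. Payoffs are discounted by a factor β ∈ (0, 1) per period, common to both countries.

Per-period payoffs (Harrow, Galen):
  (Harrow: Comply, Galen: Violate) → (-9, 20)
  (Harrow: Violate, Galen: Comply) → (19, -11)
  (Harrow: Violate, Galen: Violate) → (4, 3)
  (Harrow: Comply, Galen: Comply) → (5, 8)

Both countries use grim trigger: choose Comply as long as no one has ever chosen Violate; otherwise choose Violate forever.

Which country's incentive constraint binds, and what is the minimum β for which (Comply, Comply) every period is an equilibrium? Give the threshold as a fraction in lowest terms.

Harrow's threshold: (19−5)/(19−4) = 14/15.
Galen's threshold: (20−8)/(20−3) = 12/17.
14/15 > 12/17, so Harrow binds and β* = 14/15.

Harrow; β ≥ 14/15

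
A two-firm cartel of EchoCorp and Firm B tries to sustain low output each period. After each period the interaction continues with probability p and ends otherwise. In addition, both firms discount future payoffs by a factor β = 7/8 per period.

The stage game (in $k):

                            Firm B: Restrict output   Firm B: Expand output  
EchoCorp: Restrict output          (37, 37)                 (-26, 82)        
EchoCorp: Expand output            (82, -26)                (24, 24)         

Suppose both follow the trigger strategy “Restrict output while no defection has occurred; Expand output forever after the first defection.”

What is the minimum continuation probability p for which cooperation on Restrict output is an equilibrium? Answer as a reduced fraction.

With continuation probability p and discount β, the effective per-period discount factor is βp.
Grim-trigger IC: βp ≥ (82−37)/(82−24) = 45/58.
So p ≥ (45/58)/(7/8) = 180/203.

180/203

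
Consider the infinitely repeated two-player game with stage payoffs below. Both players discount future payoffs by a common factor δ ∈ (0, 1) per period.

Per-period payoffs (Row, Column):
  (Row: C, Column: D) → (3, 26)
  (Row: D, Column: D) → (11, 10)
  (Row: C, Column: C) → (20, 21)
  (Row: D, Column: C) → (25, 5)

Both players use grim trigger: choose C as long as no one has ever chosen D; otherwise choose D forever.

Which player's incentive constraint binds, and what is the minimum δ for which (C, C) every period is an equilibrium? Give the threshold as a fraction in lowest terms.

Row; δ ≥ 5/14

For Row: deviation gain 25−20 = 5, per-period punishment loss 20−11 = 9. IC gives δ ≥ 5/14.
For Column: gain 5, loss 11 per period, so δ ≥ 5/16.
The tighter constraint is Row's, so cooperation needs δ ≥ 5/14.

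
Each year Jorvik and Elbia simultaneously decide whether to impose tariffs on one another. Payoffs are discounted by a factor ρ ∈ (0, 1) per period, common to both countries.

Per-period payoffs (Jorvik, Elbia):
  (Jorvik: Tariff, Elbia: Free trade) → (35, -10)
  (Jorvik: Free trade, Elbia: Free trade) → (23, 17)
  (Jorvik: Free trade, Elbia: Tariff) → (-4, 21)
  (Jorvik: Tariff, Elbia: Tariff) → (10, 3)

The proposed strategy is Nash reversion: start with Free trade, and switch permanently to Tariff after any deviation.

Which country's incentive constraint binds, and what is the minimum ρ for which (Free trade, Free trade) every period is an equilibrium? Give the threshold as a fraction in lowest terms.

For Jorvik: deviation gain 35−23 = 12, per-period punishment loss 23−10 = 13. IC gives ρ ≥ 12/25.
For Elbia: gain 4, loss 14 per period, so ρ ≥ 4/18 = 2/9.
The tighter constraint is Jorvik's, so cooperation needs ρ ≥ 12/25.

Jorvik; ρ ≥ 12/25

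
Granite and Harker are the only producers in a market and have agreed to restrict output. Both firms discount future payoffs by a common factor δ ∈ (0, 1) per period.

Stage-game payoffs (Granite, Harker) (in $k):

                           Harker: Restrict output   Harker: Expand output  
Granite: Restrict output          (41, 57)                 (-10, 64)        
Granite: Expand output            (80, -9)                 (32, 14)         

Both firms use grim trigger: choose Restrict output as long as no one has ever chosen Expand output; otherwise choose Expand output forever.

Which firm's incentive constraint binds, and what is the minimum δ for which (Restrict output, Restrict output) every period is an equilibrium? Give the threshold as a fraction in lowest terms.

For Granite: deviation gain 80−41 = 39, per-period punishment loss 41−32 = 9. IC gives δ ≥ 39/48 = 13/16.
For Harker: gain 7, loss 43 per period, so δ ≥ 7/50.
The tighter constraint is Granite's, so cooperation needs δ ≥ 13/16.

Granite; δ ≥ 13/16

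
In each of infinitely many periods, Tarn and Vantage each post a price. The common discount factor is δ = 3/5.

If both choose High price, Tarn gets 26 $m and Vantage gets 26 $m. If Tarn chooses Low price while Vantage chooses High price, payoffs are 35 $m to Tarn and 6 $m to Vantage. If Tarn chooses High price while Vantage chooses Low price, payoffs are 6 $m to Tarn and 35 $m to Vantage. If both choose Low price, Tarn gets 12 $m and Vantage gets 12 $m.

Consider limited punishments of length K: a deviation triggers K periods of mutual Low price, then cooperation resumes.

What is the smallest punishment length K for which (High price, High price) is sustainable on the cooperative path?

No profitable deviation requires (26−12)(δ+…+δ^K) ≥ 35−26, i.e. δ+…+δ^K ≥ 9/14 ≈ 0.6429.
With δ = 3/5, the partial sums are K=1: 0.6000, K=2: 0.9600.
K = 2 is the first length at which the sum reaches 0.6429.

2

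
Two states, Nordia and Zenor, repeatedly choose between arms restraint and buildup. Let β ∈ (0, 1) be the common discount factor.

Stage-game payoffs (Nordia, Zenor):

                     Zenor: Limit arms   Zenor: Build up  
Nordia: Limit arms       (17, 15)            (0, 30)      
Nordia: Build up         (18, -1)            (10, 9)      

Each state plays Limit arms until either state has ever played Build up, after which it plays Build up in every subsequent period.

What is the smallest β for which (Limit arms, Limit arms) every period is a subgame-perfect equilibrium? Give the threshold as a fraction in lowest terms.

5/7

Nordia: cooperation gives 17 each period; deviation gives 18 once then 10 forever.
  17/(1−β) ≥ 18 + 10β/(1−β) ⇒ β ≥ 1/8.
Zenor: cooperation gives 15 each period; deviation gives 30 once then 9 forever.
  β ≥ 15/21 = 5/7.
Both must hold, so the binding constraint is Zenor's: β ≥ 5/7.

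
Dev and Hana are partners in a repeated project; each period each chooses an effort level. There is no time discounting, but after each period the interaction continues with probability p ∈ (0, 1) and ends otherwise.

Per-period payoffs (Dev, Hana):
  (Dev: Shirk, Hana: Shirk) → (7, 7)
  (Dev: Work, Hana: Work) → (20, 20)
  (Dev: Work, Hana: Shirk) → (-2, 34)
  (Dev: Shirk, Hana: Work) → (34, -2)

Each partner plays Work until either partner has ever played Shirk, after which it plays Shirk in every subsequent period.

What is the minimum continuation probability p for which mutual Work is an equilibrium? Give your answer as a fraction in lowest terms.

Expected cooperation value is 20 + p·20 + p²·20 + … = 20/(1−p); deviation gives 34 + p·7/(1−p).
20 ≥ 34(1−p) + 7p ⇒ 27p ≥ 14 ⇒ p ≥ 14/27.

14/27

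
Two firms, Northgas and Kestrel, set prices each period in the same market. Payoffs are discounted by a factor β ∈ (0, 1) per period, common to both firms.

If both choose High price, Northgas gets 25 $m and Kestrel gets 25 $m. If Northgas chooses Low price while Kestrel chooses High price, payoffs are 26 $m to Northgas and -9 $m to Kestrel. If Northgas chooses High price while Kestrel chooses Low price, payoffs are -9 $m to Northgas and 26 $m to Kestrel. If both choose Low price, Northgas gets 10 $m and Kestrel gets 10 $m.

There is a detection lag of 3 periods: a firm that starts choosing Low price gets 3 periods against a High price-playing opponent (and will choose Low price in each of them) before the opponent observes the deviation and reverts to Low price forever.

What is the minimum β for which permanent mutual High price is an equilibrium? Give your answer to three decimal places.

0.397

Deviating for the 3 undetected periods gains 26−25 = 1 per period over cooperation, then loses 25−10 = 15 per period forever once punishment starts.
Gain: 1(1 + β + … + β^2); loss: 15·β^3/(1−β).
No profitable deviation ⇔ 1(1−β^3) ≤ 15·β^3, i.e. β^3 ≥ 1/(1+15) = 1/16.
Hence β ≥ (1/16)^(1/3) ≈ 0.397.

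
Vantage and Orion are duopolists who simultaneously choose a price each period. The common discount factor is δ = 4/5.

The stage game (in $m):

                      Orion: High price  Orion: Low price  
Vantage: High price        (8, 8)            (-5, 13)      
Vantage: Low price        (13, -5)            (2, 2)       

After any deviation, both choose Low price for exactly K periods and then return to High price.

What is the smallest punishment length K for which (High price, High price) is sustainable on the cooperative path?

IC: δ(1−δ^K)/(1−δ) ≥ (13−8)/(8−2) = 5/6.
With δ = 4/5: need 1 − δ^K ≥ 5/6·(1−4/5)/(4/5), i.e. δ^K ≤ 0.7917.
Since (4/5)^1 = 0.8000 and (4/5)^2 = 0.6400, the smallest such K is 2.

2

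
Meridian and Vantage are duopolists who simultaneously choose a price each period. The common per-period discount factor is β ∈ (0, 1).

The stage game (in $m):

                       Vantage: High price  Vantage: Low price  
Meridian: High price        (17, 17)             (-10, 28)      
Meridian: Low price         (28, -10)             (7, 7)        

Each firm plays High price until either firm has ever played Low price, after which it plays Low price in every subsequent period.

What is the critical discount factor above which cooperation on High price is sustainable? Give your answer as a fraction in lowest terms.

One-period gain from deviating is 28 − 17 = 11. The loss is 17 − 7 = 10 in every subsequent period, with present value 10·β/(1−β).
Deviation is unprofitable when 10·β/(1−β) ≥ 11, i.e. β/(1−β) ≥ 11/10.
Equivalently β ≥ 11/(11+10) = 11/21.

11/21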